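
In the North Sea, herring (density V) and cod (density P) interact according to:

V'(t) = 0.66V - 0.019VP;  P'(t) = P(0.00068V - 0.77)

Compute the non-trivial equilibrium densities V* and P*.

Set dP/dt = 0 with P > 0: 0.00068V - 0.77 = 0, so V* = 0.77/0.00068 = 1130.
Set dV/dt = 0 with V > 0: 0.66 - 0.019P = 0, so P* = 0.66/0.019 = 34.7.

V* ≈ 1130, P* ≈ 34.7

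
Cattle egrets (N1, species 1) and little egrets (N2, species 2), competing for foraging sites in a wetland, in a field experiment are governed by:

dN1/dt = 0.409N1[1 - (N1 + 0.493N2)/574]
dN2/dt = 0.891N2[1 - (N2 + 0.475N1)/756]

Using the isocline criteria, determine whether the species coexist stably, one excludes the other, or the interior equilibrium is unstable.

stable coexistence

Compare the nullcline intercepts: K1/α12 = 574/0.493 = 1160 > K2 = 756; K2/α21 = 756/0.475 = 1590 > K1 = 574.
Since both inequalities hold, each species can invade when rare, so the interior equilibrium is stable.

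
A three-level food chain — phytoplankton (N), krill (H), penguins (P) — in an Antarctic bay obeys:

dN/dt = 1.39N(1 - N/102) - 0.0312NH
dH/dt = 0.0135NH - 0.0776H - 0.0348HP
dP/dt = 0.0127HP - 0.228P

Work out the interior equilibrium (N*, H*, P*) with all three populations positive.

From dP/dt = 0: 0.0127H* = 0.228, so H* = 18.
From dN/dt = 0: 1.39(1 - N*/102) = 0.0312·18, giving N* = 102·(1 - 0.403) = 60.9.
From dH/dt = 0: 0.0135·60.9 - 0.0776 = 0.0348P*, so P* = 0.745/0.0348 = 21.4.

N* ≈ 60.9, H* ≈ 18, P* ≈ 21.4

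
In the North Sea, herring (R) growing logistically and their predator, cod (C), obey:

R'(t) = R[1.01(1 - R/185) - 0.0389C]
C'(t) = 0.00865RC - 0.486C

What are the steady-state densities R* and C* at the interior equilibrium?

R* ≈ 56.2, C* ≈ 18.1

From dC/dt = 0 with C > 0: 0.00865R* = 0.486, so R* = 56.2.
Substitute into dR/dt = 0: 1.01(1 - 56.2/185) = 0.0389C*.
The bracket is 0.696, giving C* = 0.703/0.0389 = 18.1.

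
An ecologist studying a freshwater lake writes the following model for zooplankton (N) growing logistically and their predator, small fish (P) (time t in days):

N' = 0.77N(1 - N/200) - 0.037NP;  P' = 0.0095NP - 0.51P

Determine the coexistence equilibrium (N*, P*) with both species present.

From dP/dt = 0 with P > 0: 0.0095N* = 0.51, so N* = 53.7.
Substitute into dN/dt = 0: 0.77(1 - 53.7/200) = 0.037P*.
The bracket is 0.732, giving P* = 0.563/0.037 = 15.2.

N* ≈ 53.7, P* ≈ 15.2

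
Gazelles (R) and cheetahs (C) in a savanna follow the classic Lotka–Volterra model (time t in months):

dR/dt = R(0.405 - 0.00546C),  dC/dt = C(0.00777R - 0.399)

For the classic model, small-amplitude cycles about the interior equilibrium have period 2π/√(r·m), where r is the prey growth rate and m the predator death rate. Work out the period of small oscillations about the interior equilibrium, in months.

T ≈ 15.6 months

Here r = 0.405 and m = 0.399, so r·m = 0.162.
ω = √0.162 = 0.402 per month, hence T = 2π/ω ≈ 15.6 months.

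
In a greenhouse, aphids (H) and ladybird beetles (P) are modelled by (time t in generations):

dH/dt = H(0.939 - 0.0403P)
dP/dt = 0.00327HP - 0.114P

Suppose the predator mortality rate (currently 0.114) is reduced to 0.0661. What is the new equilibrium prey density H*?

H* ≈ 20.2

At the interior fixed point, setting dP/dt = 0 with P > 0 fixes H* = (predator death rate)/(HP coefficient) — independent of the other coefficients.
With the change, H* = 0.0661/0.00327 = 20.2; it falls from 34.9.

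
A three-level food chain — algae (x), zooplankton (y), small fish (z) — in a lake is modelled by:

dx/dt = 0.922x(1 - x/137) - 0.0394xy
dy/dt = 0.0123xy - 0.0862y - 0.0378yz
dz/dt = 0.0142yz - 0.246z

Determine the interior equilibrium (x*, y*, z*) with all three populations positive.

From dz/dt = 0: 0.0142y* = 0.246, so y* = 17.3.
From dx/dt = 0: 0.922(1 - x*/137) = 0.0394·17.3, giving x* = 137·(1 - 0.74) = 35.6.
From dy/dt = 0: 0.0123·35.6 - 0.0862 = 0.0378z*, so z* = 0.351/0.0378 = 9.3.

x* ≈ 35.6, y* ≈ 17.3, z* ≈ 9.3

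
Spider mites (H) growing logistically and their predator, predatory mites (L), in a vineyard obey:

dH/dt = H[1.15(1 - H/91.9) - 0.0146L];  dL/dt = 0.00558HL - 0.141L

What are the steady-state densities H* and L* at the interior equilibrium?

H* ≈ 25.3, L* ≈ 57.1

From dL/dt = 0 with L > 0: 0.00558H* = 0.141, so H* = 25.3.
Substitute into dH/dt = 0: 1.15(1 - 25.3/91.9) = 0.0146L*.
The bracket is 0.725, giving L* = 0.834/0.0146 = 57.1.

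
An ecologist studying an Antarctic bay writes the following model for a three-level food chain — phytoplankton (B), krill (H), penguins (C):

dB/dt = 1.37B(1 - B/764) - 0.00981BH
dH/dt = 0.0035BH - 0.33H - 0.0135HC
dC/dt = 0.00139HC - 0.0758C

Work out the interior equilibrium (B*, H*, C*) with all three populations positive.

B* ≈ 466, H* ≈ 54.5, C* ≈ 96.3

From dC/dt = 0: 0.00139H* = 0.0758, so H* = 54.5.
From dB/dt = 0: 1.37(1 - B*/764) = 0.00981·54.5, giving B* = 764·(1 - 0.39) = 466.
From dH/dt = 0: 0.0035·466 - 0.33 = 0.0135C*, so C* = 1.3/0.0135 = 96.3.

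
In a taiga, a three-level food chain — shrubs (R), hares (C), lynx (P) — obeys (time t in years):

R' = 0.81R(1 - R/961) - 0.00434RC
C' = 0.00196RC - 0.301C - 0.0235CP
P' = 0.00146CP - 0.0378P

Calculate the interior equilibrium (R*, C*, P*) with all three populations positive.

R* ≈ 828, C* ≈ 25.9, P* ≈ 56.2

From dP/dt = 0: 0.00146C* = 0.0378, so C* = 25.9.
From dR/dt = 0: 0.81(1 - R*/961) = 0.00434·25.9, giving R* = 961·(1 - 0.139) = 828.
From dC/dt = 0: 0.00196·828 - 0.301 = 0.0235P*, so P* = 1.32/0.0235 = 56.2.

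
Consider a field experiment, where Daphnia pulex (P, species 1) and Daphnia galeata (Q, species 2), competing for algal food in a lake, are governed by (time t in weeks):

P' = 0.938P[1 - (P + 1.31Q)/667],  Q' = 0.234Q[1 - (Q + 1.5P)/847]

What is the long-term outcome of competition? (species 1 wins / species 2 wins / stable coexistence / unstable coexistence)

unstable coexistence (outcome depends on initial conditions)

Compare the nullcline intercepts: K1/α12 = 667/1.31 = 509 < K2 = 847; K2/α21 = 847/1.5 = 565 < K1 = 667.
Since both are reversed, neither can invade when rare; the interior point is a saddle.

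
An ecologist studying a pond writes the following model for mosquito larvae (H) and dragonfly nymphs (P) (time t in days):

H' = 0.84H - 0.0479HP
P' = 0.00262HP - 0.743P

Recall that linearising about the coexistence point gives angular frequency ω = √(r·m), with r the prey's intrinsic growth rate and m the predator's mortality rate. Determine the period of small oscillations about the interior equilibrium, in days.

Here r = 0.84 and m = 0.743, so r·m = 0.624.
ω = √0.624 = 0.79 per day, hence T = 2π/ω ≈ 7.95 days.

T ≈ 7.95 days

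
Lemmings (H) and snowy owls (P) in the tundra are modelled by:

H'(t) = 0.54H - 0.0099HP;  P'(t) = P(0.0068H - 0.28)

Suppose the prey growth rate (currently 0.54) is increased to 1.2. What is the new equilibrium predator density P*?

P* ≈ 121

At the interior fixed point, setting dH/dt = 0 with H > 0 fixes P* = (prey growth rate)/(HP coefficient) — independent of the other coefficients.
With the change, P* = 1.2/0.0099 = 121; it rises from 54.5.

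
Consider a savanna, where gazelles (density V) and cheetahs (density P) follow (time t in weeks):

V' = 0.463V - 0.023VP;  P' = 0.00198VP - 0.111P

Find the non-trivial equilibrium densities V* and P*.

Set dP/dt = 0 with P > 0: 0.00198V - 0.111 = 0, so V* = 0.111/0.00198 = 56.1.
Set dV/dt = 0 with V > 0: 0.463 - 0.023P = 0, so P* = 0.463/0.023 = 20.1.

V* ≈ 56.1, P* ≈ 20.1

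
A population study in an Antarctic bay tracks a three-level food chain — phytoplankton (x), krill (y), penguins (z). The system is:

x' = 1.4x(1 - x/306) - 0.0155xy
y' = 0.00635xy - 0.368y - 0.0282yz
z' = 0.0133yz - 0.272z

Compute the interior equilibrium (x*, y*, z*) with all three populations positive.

x* ≈ 237, y* ≈ 20.5, z* ≈ 40.3

From dz/dt = 0: 0.0133y* = 0.272, so y* = 20.5.
From dx/dt = 0: 1.4(1 - x*/306) = 0.0155·20.5, giving x* = 306·(1 - 0.226) = 237.
From dy/dt = 0: 0.00635·237 - 0.368 = 0.0282z*, so z* = 1.14/0.0282 = 40.3.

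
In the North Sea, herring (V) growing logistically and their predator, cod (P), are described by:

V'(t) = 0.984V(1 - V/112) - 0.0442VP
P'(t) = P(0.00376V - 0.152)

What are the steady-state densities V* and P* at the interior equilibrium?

From dP/dt = 0 with P > 0: 0.00376V* = 0.152, so V* = 40.4.
Substitute into dV/dt = 0: 0.984(1 - 40.4/112) = 0.0442P*.
The bracket is 0.639, giving P* = 0.629/0.0442 = 14.2.

V* ≈ 40.4, P* ≈ 14.2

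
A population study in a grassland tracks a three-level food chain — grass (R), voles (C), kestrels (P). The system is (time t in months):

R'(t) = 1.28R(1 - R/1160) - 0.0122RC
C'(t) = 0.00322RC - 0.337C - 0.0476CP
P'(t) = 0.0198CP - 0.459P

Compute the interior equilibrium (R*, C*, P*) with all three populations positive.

From dP/dt = 0: 0.0198C* = 0.459, so C* = 23.2.
From dR/dt = 0: 1.28(1 - R*/1160) = 0.0122·23.2, giving R* = 1160·(1 - 0.221) = 904.
From dC/dt = 0: 0.00322·904 - 0.337 = 0.0476P*, so P* = 2.57/0.0476 = 54.1.

R* ≈ 904, C* ≈ 23.2, P* ≈ 54.1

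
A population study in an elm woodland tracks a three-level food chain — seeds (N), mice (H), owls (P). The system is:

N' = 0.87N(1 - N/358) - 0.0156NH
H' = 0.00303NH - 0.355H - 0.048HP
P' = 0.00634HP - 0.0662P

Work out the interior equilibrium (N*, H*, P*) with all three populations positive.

From dP/dt = 0: 0.00634H* = 0.0662, so H* = 10.4.
From dN/dt = 0: 0.87(1 - N*/358) = 0.0156·10.4, giving N* = 358·(1 - 0.187) = 291.
From dH/dt = 0: 0.00303·291 - 0.355 = 0.048P*, so P* = 0.527/0.048 = 11.

N* ≈ 291, H* ≈ 10.4, P* ≈ 11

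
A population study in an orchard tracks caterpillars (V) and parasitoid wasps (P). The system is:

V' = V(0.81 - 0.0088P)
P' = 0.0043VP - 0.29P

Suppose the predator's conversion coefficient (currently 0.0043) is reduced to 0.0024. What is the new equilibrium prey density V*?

V* ≈ 121

At the interior fixed point, setting dP/dt = 0 with P > 0 fixes V* = (predator death rate)/(VP coefficient) — independent of the other coefficients.
With the change, V* = 0.29/0.0024 = 121; it rises from 67.4.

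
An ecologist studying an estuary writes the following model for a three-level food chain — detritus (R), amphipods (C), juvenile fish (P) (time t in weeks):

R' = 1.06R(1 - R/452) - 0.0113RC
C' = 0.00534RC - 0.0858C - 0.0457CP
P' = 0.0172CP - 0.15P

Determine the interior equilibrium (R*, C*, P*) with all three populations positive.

From dP/dt = 0: 0.0172C* = 0.15, so C* = 8.72.
From dR/dt = 0: 1.06(1 - R*/452) = 0.0113·8.72, giving R* = 452·(1 - 0.093) = 410.
From dC/dt = 0: 0.00534·410 - 0.0858 = 0.0457P*, so P* = 2.1/0.0457 = 46.

R* ≈ 410, C* ≈ 8.72, P* ≈ 46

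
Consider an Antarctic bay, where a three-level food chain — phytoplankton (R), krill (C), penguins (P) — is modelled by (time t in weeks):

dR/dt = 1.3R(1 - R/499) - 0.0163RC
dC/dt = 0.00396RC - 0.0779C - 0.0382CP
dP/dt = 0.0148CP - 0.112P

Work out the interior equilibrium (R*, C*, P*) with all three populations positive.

From dP/dt = 0: 0.0148C* = 0.112, so C* = 7.57.
From dR/dt = 0: 1.3(1 - R*/499) = 0.0163·7.57, giving R* = 499·(1 - 0.0949) = 452.
From dC/dt = 0: 0.00396·452 - 0.0779 = 0.0382P*, so P* = 1.71/0.0382 = 44.8.

R* ≈ 452, C* ≈ 7.57, P* ≈ 44.8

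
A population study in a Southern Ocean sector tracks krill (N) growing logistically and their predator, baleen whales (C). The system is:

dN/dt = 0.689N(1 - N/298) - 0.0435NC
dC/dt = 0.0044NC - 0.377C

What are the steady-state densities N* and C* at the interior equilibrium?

From dC/dt = 0 with C > 0: 0.0044N* = 0.377, so N* = 85.7.
Substitute into dN/dt = 0: 0.689(1 - 85.7/298) = 0.0435C*.
The bracket is 0.712, giving C* = 0.491/0.0435 = 11.3.

N* ≈ 85.7, C* ≈ 11.3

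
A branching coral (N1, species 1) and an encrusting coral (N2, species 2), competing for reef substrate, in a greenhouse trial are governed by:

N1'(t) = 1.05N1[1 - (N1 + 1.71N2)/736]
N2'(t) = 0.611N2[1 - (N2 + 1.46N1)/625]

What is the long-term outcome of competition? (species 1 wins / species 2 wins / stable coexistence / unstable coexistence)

unstable coexistence (outcome depends on initial conditions)

Compare the nullcline intercepts: K1/α12 = 736/1.71 = 430 < K2 = 625; K2/α21 = 625/1.46 = 428 < K1 = 736.
Since both are reversed, neither can invade when rare; the interior point is a saddle.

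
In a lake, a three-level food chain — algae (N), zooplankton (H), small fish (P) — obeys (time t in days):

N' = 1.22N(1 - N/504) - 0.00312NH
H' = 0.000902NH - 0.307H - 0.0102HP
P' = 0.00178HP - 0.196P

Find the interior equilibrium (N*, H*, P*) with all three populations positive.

From dP/dt = 0: 0.00178H* = 0.196, so H* = 110.
From dN/dt = 0: 1.22(1 - N*/504) = 0.00312·110, giving N* = 504·(1 - 0.282) = 362.
From dH/dt = 0: 0.000902·362 - 0.307 = 0.0102P*, so P* = 0.0196/0.0102 = 1.92.

N* ≈ 362, H* ≈ 110, P* ≈ 1.92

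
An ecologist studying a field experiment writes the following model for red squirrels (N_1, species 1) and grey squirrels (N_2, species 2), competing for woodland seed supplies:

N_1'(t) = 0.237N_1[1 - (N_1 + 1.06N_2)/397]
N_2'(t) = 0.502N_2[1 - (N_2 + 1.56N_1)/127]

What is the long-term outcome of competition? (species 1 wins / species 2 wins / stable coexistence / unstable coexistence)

Compare the nullcline intercepts: K1/α12 = 397/1.06 = 375 > K2 = 127; K2/α21 = 127/1.56 = 81.4 < K1 = 397.
Since the inequalities point opposite ways, species 1 can invade but species 2 cannot.

species 1 excludes species 2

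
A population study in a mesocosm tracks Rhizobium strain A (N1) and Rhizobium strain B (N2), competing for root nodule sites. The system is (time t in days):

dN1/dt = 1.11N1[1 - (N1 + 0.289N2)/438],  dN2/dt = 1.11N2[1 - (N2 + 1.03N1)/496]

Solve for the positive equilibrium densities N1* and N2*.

Setting both brackets to zero gives the nullclines N1 + 0.289N2 = 438 and 1.03N1 + N2 = 496.
Substituting N2 = 496 - 1.03N1 into the first: N1(1 - 0.289·1.03) = 438 - 0.289·496.
So N1* = 295/0.702 = 420, and then N2* = 496 - 1.03·420 = 63.9.

N1* ≈ 420, N2* ≈ 63.9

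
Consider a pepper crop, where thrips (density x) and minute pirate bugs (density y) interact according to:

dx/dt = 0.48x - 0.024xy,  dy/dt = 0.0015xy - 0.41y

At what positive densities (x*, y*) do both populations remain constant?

Set dy/dt = 0 with y > 0: 0.0015x - 0.41 = 0, so x* = 0.41/0.0015 = 273.
Set dx/dt = 0 with x > 0: 0.48 - 0.024y = 0, so y* = 0.48/0.024 = 20.

x* ≈ 273, y* ≈ 20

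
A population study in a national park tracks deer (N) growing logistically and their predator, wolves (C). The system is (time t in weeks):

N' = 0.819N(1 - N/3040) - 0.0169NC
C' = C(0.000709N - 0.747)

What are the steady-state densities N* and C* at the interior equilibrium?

From dC/dt = 0 with C > 0: 0.000709N* = 0.747, so N* = 1050.
Substitute into dN/dt = 0: 0.819(1 - 1050/3040) = 0.0169C*.
The bracket is 0.653, giving C* = 0.535/0.0169 = 31.7.

N* ≈ 1050, C* ≈ 31.7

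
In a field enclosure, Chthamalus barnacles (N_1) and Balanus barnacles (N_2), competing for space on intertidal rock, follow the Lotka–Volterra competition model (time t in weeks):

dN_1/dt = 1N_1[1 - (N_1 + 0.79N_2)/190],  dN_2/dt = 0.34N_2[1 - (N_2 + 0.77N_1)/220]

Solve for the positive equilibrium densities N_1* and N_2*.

Setting both brackets to zero gives the nullclines N_1 + 0.79N_2 = 190 and 0.77N_1 + N_2 = 220.
Substituting N_2 = 220 - 0.77N_1 into the first: N_1(1 - 0.79·0.77) = 190 - 0.79·220.
So N_1* = 16.2/0.392 = 41.4, and then N_2* = 220 - 0.77·41.4 = 188.

N_1* ≈ 41.4, N_2* ≈ 188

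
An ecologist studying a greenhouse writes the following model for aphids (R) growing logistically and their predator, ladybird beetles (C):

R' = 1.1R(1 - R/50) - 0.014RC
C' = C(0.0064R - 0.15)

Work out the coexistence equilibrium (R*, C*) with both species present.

From dC/dt = 0 with C > 0: 0.0064R* = 0.15, so R* = 23.4.
Substitute into dR/dt = 0: 1.1(1 - 23.4/50) = 0.014C*.
The bracket is 0.531, giving C* = 0.584/0.014 = 41.7.

R* ≈ 23.4, C* ≈ 41.7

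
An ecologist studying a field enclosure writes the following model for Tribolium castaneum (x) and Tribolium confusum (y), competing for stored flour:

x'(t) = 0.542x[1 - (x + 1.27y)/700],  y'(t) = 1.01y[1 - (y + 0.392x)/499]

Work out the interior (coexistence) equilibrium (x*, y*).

x* ≈ 132, y* ≈ 447

Setting both brackets to zero gives the nullclines x + 1.27y = 700 and 0.392x + y = 499.
Substituting y = 499 - 0.392x into the first: x(1 - 1.27·0.392) = 700 - 1.27·499.
So x* = 66.3/0.502 = 132, and then y* = 499 - 0.392·132 = 447.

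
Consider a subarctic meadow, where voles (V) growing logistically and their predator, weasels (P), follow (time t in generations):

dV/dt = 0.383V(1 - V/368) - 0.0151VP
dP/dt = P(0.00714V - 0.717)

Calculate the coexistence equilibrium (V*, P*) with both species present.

V* ≈ 100, P* ≈ 18.4

From dP/dt = 0 with P > 0: 0.00714V* = 0.717, so V* = 100.
Substitute into dV/dt = 0: 0.383(1 - 100/368) = 0.0151P*.
The bracket is 0.727, giving P* = 0.278/0.0151 = 18.4.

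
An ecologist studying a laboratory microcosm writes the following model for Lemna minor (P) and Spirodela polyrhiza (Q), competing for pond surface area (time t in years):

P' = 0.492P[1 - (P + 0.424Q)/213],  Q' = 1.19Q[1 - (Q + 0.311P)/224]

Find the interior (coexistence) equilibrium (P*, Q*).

Setting both brackets to zero gives the nullclines P + 0.424Q = 213 and 0.311P + Q = 224.
Substituting Q = 224 - 0.311P into the first: P(1 - 0.424·0.311) = 213 - 0.424·224.
So P* = 118/0.868 = 136, and then Q* = 224 - 0.311·136 = 182.

P* ≈ 136, Q* ≈ 182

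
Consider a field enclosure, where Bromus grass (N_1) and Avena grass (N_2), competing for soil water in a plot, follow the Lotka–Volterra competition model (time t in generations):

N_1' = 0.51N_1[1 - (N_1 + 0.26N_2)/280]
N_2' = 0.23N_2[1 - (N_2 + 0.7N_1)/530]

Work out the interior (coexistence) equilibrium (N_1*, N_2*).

N_1* ≈ 174, N_2* ≈ 408

Setting both brackets to zero gives the nullclines N_1 + 0.26N_2 = 280 and 0.7N_1 + N_2 = 530.
Substituting N_2 = 530 - 0.7N_1 into the first: N_1(1 - 0.26·0.7) = 280 - 0.26·530.
So N_1* = 142/0.818 = 174, and then N_2* = 530 - 0.7·174 = 408.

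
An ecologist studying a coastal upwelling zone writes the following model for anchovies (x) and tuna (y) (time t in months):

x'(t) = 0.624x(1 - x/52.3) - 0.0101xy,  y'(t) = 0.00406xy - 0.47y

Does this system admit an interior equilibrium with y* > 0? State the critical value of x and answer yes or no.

The predator equation gives dy/dt > 0 only when x > 0.47/0.00406 = 116.
Without the predator, x → K = 52.3. Since 52.3 < 116, the predator cannot invade.

Threshold x = 116; K < 116, so no, the predator goes extinct.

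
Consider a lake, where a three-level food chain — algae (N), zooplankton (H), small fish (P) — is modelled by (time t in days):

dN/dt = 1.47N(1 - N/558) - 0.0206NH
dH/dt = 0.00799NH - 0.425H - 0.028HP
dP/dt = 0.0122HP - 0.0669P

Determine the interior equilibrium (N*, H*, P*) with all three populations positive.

N* ≈ 515, H* ≈ 5.48, P* ≈ 132

From dP/dt = 0: 0.0122H* = 0.0669, so H* = 5.48.
From dN/dt = 0: 1.47(1 - N*/558) = 0.0206·5.48, giving N* = 558·(1 - 0.0768) = 515.
From dH/dt = 0: 0.00799·515 - 0.425 = 0.028P*, so P* = 3.69/0.028 = 132.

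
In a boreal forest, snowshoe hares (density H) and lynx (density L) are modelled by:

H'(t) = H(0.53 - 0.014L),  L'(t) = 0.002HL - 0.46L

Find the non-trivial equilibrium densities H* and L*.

H* ≈ 230, L* ≈ 37.9

Set dL/dt = 0 with L > 0: 0.002H - 0.46 = 0, so H* = 0.46/0.002 = 230.
Set dH/dt = 0 with H > 0: 0.53 - 0.014L = 0, so L* = 0.53/0.014 = 37.9.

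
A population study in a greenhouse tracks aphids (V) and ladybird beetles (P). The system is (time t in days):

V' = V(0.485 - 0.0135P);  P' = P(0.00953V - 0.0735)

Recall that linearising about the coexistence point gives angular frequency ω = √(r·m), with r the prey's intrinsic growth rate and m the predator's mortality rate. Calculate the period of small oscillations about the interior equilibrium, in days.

T ≈ 33.3 days

Here r = 0.485 and m = 0.0735, so r·m = 0.0356.
ω = √0.0356 = 0.189 per day, hence T = 2π/ω ≈ 33.3 days.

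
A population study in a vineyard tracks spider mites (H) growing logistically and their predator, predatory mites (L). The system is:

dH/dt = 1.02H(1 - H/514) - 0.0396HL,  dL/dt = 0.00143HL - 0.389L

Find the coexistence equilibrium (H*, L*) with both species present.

H* ≈ 272, L* ≈ 12.1

From dL/dt = 0 with L > 0: 0.00143H* = 0.389, so H* = 272.
Substitute into dH/dt = 0: 1.02(1 - 272/514) = 0.0396L*.
The bracket is 0.471, giving L* = 0.48/0.0396 = 12.1.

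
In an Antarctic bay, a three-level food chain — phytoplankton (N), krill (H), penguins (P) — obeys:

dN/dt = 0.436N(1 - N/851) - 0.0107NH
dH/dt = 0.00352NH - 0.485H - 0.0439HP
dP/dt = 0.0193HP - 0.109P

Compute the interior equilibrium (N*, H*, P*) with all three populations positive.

From dP/dt = 0: 0.0193H* = 0.109, so H* = 5.65.
From dN/dt = 0: 0.436(1 - N*/851) = 0.0107·5.65, giving N* = 851·(1 - 0.139) = 733.
From dH/dt = 0: 0.00352·733 - 0.485 = 0.0439P*, so P* = 2.1/0.0439 = 47.7.

N* ≈ 733, H* ≈ 5.65, P* ≈ 47.7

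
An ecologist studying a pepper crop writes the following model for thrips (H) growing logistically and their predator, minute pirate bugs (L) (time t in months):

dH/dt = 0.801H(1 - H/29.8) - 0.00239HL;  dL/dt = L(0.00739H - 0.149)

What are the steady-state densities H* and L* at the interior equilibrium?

From dL/dt = 0 with L > 0: 0.00739H* = 0.149, so H* = 20.2.
Substitute into dH/dt = 0: 0.801(1 - 20.2/29.8) = 0.00239L*.
The bracket is 0.323, giving L* = 0.259/0.00239 = 108.

H* ≈ 20.2, L* ≈ 108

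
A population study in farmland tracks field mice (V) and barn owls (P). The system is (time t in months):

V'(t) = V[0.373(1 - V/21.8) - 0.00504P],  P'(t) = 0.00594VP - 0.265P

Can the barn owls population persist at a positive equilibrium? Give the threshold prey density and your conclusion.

Threshold V = 44.6; K < 44.6, so no, the predator goes extinct.

The predator equation gives dP/dt > 0 only when V > 0.265/0.00594 = 44.6.
Without the predator, V → K = 21.8. Since 21.8 < 44.6, the predator cannot invade.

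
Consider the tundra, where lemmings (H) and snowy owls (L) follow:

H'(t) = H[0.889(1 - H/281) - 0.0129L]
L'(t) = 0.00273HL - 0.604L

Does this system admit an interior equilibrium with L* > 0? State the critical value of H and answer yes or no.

Threshold H = 221; K > 221, so yes, the predator persists.

The predator equation gives dL/dt > 0 only when H > 0.604/0.00273 = 221.
Without the predator, H → K = 281. Since 281 > 221, the predator can invade and persist.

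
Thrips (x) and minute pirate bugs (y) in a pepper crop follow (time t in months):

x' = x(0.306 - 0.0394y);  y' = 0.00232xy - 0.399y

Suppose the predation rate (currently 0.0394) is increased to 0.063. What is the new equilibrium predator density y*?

y* ≈ 4.86

At the interior fixed point, setting dx/dt = 0 with x > 0 fixes y* = (prey growth rate)/(xy coefficient) — independent of the other coefficients.
With the change, y* = 0.306/0.063 = 4.86; it falls from 7.77.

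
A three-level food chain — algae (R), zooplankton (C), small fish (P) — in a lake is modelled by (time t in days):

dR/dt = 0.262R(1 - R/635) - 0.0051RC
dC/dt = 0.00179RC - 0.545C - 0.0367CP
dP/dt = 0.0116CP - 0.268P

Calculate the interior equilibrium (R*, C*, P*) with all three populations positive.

From dP/dt = 0: 0.0116C* = 0.268, so C* = 23.1.
From dR/dt = 0: 0.262(1 - R*/635) = 0.0051·23.1, giving R* = 635·(1 - 0.45) = 349.
From dC/dt = 0: 0.00179·349 - 0.545 = 0.0367P*, so P* = 0.0805/0.0367 = 2.19.

R* ≈ 349, C* ≈ 23.1, P* ≈ 2.19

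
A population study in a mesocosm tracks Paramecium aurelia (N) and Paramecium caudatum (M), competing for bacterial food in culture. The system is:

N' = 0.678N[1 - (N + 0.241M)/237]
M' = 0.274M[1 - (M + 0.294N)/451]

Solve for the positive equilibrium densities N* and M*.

Setting both brackets to zero gives the nullclines N + 0.241M = 237 and 0.294N + M = 451.
Substituting M = 451 - 0.294N into the first: N(1 - 0.241·0.294) = 237 - 0.241·451.
So N* = 128/0.929 = 138, and then M* = 451 - 0.294·138 = 410.

N* ≈ 138, M* ≈ 410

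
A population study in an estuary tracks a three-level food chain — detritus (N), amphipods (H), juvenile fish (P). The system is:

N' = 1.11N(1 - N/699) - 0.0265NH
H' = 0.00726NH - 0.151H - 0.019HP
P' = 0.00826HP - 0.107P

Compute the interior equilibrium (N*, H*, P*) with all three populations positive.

From dP/dt = 0: 0.00826H* = 0.107, so H* = 13.
From dN/dt = 0: 1.11(1 - N*/699) = 0.0265·13, giving N* = 699·(1 - 0.309) = 483.
From dH/dt = 0: 0.00726·483 - 0.151 = 0.019P*, so P* = 3.35/0.019 = 177.

N* ≈ 483, H* ≈ 13, P* ≈ 177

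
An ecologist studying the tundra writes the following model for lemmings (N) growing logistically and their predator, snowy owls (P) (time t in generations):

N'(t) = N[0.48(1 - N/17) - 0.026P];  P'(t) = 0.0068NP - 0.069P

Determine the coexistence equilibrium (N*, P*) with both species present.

N* ≈ 10.1, P* ≈ 7.44

From dP/dt = 0 with P > 0: 0.0068N* = 0.069, so N* = 10.1.
Substitute into dN/dt = 0: 0.48(1 - 10.1/17) = 0.026P*.
The bracket is 0.403, giving P* = 0.193/0.026 = 7.44.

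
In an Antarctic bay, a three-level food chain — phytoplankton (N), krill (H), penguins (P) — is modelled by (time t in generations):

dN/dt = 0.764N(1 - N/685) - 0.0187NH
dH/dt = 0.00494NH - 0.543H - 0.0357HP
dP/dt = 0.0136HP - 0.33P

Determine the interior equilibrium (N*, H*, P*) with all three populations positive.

From dP/dt = 0: 0.0136H* = 0.33, so H* = 24.3.
From dN/dt = 0: 0.764(1 - N*/685) = 0.0187·24.3, giving N* = 685·(1 - 0.594) = 278.
From dH/dt = 0: 0.00494·278 - 0.543 = 0.0357P*, so P* = 0.831/0.0357 = 23.3.

N* ≈ 278, H* ≈ 24.3, P* ≈ 23.3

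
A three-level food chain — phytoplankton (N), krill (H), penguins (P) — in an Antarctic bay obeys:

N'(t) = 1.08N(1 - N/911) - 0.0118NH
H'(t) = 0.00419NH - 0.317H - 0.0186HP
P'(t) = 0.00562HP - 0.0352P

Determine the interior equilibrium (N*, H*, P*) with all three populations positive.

N* ≈ 849, H* ≈ 6.26, P* ≈ 174

From dP/dt = 0: 0.00562H* = 0.0352, so H* = 6.26.
From dN/dt = 0: 1.08(1 - N*/911) = 0.0118·6.26, giving N* = 911·(1 - 0.0684) = 849.
From dH/dt = 0: 0.00419·849 - 0.317 = 0.0186P*, so P* = 3.24/0.0186 = 174.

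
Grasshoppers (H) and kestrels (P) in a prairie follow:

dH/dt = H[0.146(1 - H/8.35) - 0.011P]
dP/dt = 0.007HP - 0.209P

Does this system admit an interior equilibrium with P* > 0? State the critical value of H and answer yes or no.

Threshold H = 29.9; K < 29.9, so no, the predator goes extinct.

The predator equation gives dP/dt > 0 only when H > 0.209/0.007 = 29.9.
Without the predator, H → K = 8.35. Since 8.35 < 29.9, the predator cannot invade.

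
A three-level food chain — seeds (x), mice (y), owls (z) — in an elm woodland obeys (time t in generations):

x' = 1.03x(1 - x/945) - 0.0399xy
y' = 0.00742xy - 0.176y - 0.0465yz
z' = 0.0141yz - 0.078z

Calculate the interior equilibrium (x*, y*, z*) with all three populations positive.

From dz/dt = 0: 0.0141y* = 0.078, so y* = 5.53.
From dx/dt = 0: 1.03(1 - x*/945) = 0.0399·5.53, giving x* = 945·(1 - 0.214) = 742.
From dy/dt = 0: 0.00742·742 - 0.176 = 0.0465z*, so z* = 5.33/0.0465 = 115.

x* ≈ 742, y* ≈ 5.53, z* ≈ 115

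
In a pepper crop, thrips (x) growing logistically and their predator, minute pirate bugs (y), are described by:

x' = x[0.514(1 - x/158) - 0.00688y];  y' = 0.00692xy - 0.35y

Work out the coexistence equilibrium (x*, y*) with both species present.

From dy/dt = 0 with y > 0: 0.00692x* = 0.35, so x* = 50.6.
Substitute into dx/dt = 0: 0.514(1 - 50.6/158) = 0.00688y*.
The bracket is 0.68, giving y* = 0.349/0.00688 = 50.8.

x* ≈ 50.6, y* ≈ 50.8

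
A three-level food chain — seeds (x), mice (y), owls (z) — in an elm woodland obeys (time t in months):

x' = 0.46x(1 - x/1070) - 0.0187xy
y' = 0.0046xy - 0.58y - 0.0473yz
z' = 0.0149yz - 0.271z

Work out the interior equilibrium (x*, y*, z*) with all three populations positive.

x* ≈ 279, y* ≈ 18.2, z* ≈ 14.9

From dz/dt = 0: 0.0149y* = 0.271, so y* = 18.2.
From dx/dt = 0: 0.46(1 - x*/1070) = 0.0187·18.2, giving x* = 1070·(1 - 0.739) = 279.
From dy/dt = 0: 0.0046·279 - 0.58 = 0.0473z*, so z* = 0.703/0.0473 = 14.9.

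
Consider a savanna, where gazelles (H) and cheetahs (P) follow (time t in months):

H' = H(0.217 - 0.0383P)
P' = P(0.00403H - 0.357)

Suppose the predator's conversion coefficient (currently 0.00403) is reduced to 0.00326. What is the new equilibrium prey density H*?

H* ≈ 110

At the interior fixed point, setting dP/dt = 0 with P > 0 fixes H* = (predator death rate)/(HP coefficient) — independent of the other coefficients.
With the change, H* = 0.357/0.00326 = 110; it rises from 88.6.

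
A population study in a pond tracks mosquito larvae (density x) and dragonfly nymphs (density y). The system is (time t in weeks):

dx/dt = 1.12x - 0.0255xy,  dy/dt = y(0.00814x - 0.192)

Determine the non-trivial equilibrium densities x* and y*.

Set dy/dt = 0 with y > 0: 0.00814x - 0.192 = 0, so x* = 0.192/0.00814 = 23.6.
Set dx/dt = 0 with x > 0: 1.12 - 0.0255y = 0, so y* = 1.12/0.0255 = 43.9.

x* ≈ 23.6, y* ≈ 43.9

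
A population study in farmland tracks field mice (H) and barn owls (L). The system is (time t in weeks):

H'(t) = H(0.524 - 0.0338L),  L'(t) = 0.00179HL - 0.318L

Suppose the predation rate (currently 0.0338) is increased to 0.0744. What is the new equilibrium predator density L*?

At the interior fixed point, setting dH/dt = 0 with H > 0 fixes L* = (prey growth rate)/(HL coefficient) — independent of the other coefficients.
With the change, L* = 0.524/0.0744 = 7.04; it falls from 15.5.

L* ≈ 7.04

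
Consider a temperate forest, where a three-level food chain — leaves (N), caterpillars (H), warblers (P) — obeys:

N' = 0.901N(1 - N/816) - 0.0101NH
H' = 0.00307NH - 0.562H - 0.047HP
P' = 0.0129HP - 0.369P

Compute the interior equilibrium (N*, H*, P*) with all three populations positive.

From dP/dt = 0: 0.0129H* = 0.369, so H* = 28.6.
From dN/dt = 0: 0.901(1 - N*/816) = 0.0101·28.6, giving N* = 816·(1 - 0.321) = 554.
From dH/dt = 0: 0.00307·554 - 0.562 = 0.047P*, so P* = 1.14/0.047 = 24.3.

N* ≈ 554, H* ≈ 28.6, P* ≈ 24.3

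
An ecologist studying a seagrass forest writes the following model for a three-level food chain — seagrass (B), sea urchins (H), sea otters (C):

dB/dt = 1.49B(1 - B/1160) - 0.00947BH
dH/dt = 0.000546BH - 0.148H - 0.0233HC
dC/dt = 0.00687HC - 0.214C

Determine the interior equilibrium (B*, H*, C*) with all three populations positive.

B* ≈ 930, H* ≈ 31.1, C* ≈ 15.4

From dC/dt = 0: 0.00687H* = 0.214, so H* = 31.1.
From dB/dt = 0: 1.49(1 - B*/1160) = 0.00947·31.1, giving B* = 1160·(1 - 0.198) = 930.
From dH/dt = 0: 0.000546·930 - 0.148 = 0.0233C*, so C* = 0.36/0.0233 = 15.4.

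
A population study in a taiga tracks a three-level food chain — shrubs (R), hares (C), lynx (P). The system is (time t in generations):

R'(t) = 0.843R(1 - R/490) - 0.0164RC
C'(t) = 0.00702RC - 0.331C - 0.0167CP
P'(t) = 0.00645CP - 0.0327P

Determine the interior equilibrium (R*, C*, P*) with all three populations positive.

R* ≈ 442, C* ≈ 5.07, P* ≈ 166

From dP/dt = 0: 0.00645C* = 0.0327, so C* = 5.07.
From dR/dt = 0: 0.843(1 - R*/490) = 0.0164·5.07, giving R* = 490·(1 - 0.0986) = 442.
From dC/dt = 0: 0.00702·442 - 0.331 = 0.0167P*, so P* = 2.77/0.0167 = 166.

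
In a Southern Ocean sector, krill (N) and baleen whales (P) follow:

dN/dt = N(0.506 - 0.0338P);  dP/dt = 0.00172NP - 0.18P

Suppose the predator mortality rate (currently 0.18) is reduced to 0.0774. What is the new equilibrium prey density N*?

N* ≈ 45

At the interior fixed point, setting dP/dt = 0 with P > 0 fixes N* = (predator death rate)/(NP coefficient) — independent of the other coefficients.
With the change, N* = 0.0774/0.00172 = 45; it falls from 105.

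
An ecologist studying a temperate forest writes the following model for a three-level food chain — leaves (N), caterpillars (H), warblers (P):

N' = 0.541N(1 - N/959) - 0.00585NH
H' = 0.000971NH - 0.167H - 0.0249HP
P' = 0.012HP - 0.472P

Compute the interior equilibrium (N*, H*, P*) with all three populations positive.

N* ≈ 551, H* ≈ 39.3, P* ≈ 14.8

From dP/dt = 0: 0.012H* = 0.472, so H* = 39.3.
From dN/dt = 0: 0.541(1 - N*/959) = 0.00585·39.3, giving N* = 959·(1 - 0.425) = 551.
From dH/dt = 0: 0.000971·551 - 0.167 = 0.0249P*, so P* = 0.368/0.0249 = 14.8.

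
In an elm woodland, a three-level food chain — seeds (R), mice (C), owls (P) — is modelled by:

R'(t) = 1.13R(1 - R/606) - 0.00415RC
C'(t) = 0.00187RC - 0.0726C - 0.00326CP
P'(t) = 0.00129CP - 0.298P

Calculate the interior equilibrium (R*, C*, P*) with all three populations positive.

R* ≈ 91.9, C* ≈ 231, P* ≈ 30.4

From dP/dt = 0: 0.00129C* = 0.298, so C* = 231.
From dR/dt = 0: 1.13(1 - R*/606) = 0.00415·231, giving R* = 606·(1 - 0.848) = 91.9.
From dC/dt = 0: 0.00187·91.9 - 0.0726 = 0.00326P*, so P* = 0.0992/0.00326 = 30.4.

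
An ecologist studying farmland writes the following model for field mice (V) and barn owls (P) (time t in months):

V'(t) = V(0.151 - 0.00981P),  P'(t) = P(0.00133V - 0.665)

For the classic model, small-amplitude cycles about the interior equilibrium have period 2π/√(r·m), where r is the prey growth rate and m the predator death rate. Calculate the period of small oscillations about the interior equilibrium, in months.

Here r = 0.151 and m = 0.665, so r·m = 0.1.
ω = √0.1 = 0.317 per month, hence T = 2π/ω ≈ 19.8 months.

T ≈ 19.8 months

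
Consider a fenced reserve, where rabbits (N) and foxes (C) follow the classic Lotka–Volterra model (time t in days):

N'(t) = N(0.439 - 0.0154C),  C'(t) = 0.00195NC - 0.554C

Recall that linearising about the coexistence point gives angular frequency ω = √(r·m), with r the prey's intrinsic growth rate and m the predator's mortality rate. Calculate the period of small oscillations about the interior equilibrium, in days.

Here r = 0.439 and m = 0.554, so r·m = 0.243.
ω = √0.243 = 0.493 per day, hence T = 2π/ω ≈ 12.7 days.

T ≈ 12.7 days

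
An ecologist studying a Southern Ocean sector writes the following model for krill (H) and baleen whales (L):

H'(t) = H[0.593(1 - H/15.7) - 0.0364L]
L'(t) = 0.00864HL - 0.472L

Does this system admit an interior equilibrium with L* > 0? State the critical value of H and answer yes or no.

Threshold H = 54.6; K < 54.6, so no, the predator goes extinct.

The predator equation gives dL/dt > 0 only when H > 0.472/0.00864 = 54.6.
Without the predator, H → K = 15.7. Since 15.7 < 54.6, the predator cannot invade.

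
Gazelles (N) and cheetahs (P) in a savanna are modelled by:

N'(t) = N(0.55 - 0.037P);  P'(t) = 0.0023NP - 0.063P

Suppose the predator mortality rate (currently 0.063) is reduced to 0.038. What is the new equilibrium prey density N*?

At the interior fixed point, setting dP/dt = 0 with P > 0 fixes N* = (predator death rate)/(NP coefficient) — independent of the other coefficients.
With the change, N* = 0.038/0.0023 = 16.5; it falls from 27.4.

N* ≈ 16.5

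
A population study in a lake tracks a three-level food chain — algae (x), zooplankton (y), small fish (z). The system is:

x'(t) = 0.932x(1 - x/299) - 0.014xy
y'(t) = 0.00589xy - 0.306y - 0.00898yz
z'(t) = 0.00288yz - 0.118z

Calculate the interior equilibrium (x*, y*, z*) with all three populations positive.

x* ≈ 115, y* ≈ 41, z* ≈ 41.3

From dz/dt = 0: 0.00288y* = 0.118, so y* = 41.
From dx/dt = 0: 0.932(1 - x*/299) = 0.014·41, giving x* = 299·(1 - 0.615) = 115.
From dy/dt = 0: 0.00589·115 - 0.306 = 0.00898z*, so z* = 0.371/0.00898 = 41.3.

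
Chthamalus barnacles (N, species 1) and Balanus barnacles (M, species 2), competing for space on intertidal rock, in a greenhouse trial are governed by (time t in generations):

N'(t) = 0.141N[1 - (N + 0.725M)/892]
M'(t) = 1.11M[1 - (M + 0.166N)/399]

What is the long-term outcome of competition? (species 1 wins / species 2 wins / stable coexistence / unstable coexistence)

Compare the nullcline intercepts: K1/α12 = 892/0.725 = 1230 > K2 = 399; K2/α21 = 399/0.166 = 2400 > K1 = 892.
Since both inequalities hold, each species can invade when rare, so the interior equilibrium is stable.

stable coexistence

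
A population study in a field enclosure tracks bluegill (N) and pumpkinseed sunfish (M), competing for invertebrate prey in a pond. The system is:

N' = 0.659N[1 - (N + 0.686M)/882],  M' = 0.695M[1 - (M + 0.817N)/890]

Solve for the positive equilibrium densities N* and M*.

Setting both brackets to zero gives the nullclines N + 0.686M = 882 and 0.817N + M = 890.
Substituting M = 890 - 0.817N into the first: N(1 - 0.686·0.817) = 882 - 0.686·890.
So N* = 271/0.44 = 618, and then M* = 890 - 0.817·618 = 385.

N* ≈ 618, M* ≈ 385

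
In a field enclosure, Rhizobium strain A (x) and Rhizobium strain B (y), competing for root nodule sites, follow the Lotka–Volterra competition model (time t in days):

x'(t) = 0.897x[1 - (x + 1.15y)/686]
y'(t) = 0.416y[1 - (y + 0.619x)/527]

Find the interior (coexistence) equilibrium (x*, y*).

Setting both brackets to zero gives the nullclines x + 1.15y = 686 and 0.619x + y = 527.
Substituting y = 527 - 0.619x into the first: x(1 - 1.15·0.619) = 686 - 1.15·527.
So x* = 80/0.288 = 277, and then y* = 527 - 0.619·277 = 355.

x* ≈ 277, y* ≈ 355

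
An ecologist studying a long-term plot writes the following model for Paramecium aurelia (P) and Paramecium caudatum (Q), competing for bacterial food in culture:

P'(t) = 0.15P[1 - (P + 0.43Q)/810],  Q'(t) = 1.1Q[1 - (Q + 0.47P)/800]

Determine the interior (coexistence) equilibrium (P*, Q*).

Setting both brackets to zero gives the nullclines P + 0.43Q = 810 and 0.47P + Q = 800.
Substituting Q = 800 - 0.47P into the first: P(1 - 0.43·0.47) = 810 - 0.43·800.
So P* = 466/0.798 = 584, and then Q* = 800 - 0.47·584 = 526.

P* ≈ 584, Q* ≈ 526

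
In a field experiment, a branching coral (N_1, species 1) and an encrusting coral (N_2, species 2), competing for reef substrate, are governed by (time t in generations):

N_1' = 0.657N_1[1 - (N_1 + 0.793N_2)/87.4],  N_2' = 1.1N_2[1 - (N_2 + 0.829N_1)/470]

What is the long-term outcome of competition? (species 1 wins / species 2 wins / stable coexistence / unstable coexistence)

Compare the nullcline intercepts: K1/α12 = 87.4/0.793 = 110 < K2 = 470; K2/α21 = 470/0.829 = 567 > K1 = 87.4.
Since the inequalities point opposite ways, species 2 can invade but species 1 cannot.

species 2 excludes species 1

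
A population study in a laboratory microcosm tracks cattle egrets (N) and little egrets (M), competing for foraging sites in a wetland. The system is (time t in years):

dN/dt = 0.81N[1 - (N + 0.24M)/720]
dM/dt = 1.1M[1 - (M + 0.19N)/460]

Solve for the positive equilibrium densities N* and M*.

Setting both brackets to zero gives the nullclines N + 0.24M = 720 and 0.19N + M = 460.
Substituting M = 460 - 0.19N into the first: N(1 - 0.24·0.19) = 720 - 0.24·460.
So N* = 610/0.954 = 639, and then M* = 460 - 0.19·639 = 339.

N* ≈ 639, M* ≈ 339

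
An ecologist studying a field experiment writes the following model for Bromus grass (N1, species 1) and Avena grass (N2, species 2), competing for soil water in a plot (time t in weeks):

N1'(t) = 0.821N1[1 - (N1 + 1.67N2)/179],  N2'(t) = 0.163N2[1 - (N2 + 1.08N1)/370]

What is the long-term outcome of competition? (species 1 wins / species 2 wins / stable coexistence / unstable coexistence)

species 2 excludes species 1

Compare the nullcline intercepts: K1/α12 = 179/1.67 = 107 < K2 = 370; K2/α21 = 370/1.08 = 343 > K1 = 179.
Since the inequalities point opposite ways, species 2 can invade but species 1 cannot.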